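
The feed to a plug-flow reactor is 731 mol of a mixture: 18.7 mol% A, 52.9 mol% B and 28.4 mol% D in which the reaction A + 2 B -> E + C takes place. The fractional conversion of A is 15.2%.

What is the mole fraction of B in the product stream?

A reacted = 0.152 × 136.7 = 20.78 mol; ν_A = −1, so ξ = 20.78/1 = 20.78 mol.
Outlet amounts (n = n₀ + ν ξ):
  A: 136.7 − 1(20.78) = 115.9
  B: 386.7 − 2(20.78) = 345.1
  E: 0 + 1(20.78) = 20.78
  C: 0 + 1(20.78) = 20.78
  D: 207.6 (inert)
Total out = 710.2 mol; y_B = 345.1 / 710.2 = 0.486.

0.486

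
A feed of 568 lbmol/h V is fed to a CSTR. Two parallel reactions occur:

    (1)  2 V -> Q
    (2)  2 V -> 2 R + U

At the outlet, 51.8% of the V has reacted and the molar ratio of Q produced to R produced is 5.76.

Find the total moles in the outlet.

Conversion of V: V consumed = 0.518 × 568 = 294.2 lbmol/h = 2ξ₁ + 2ξ₂.
Selectivity: 1ξ₁ / (2ξ₂) = 5.76 → ξ₁ = 11.52 ξ₂.
Substitute: (2·11.52 + 2) ξ₂ = 294.2 → ξ₂ = 11.75 lbmol/h, ξ₁ = 135.4 lbmol/h.
Outlet amounts (n = n₀ + Σ ν·ξ):
  V: 568 − 2(135.4) − 2(11.75) = 273.8
  Q: 0 + 1(135.4) = 135.4
  R: 0 + 2(11.75) = 23.5
  U: 0 + 1(11.75) = 11.75
Total out = 273.8 + 135.4 + 23.5 + 11.75 = 444.4 lbmol/h.

444 lbmol/h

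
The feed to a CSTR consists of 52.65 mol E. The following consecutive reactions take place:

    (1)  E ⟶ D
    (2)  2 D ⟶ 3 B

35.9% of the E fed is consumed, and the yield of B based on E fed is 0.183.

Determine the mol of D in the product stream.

12.5 mol

Conversion of E: E consumed = 1ξ₁ = 0.359 × 52.65 → ξ₁ = 18.9 mol.
Yield of B: 3ξ₂ / 52.65 = 0.183 → ξ₂ = 3.212 mol.
Outlet amounts (n = n₀ + Σ ν·ξ):
  E: 52.65 − 1(18.9) = 33.75
  D: 0 + 1(18.9) − 2(3.212) = 12.48
  B: 0 + 3(3.212) = 9.635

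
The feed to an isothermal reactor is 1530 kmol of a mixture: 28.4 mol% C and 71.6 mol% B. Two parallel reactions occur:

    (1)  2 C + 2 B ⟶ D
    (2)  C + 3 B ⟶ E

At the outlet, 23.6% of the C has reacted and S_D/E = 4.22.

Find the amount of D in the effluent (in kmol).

45.8 kmol

Conversion of C: C consumed = 0.236 × 434.5 = 102.5 kmol = 2ξ₁ + 1ξ₂.
Selectivity: 1ξ₁ / (1ξ₂) = 4.22 → ξ₁ = 4.22 ξ₂.
Substitute: (2·4.22 + 1) ξ₂ = 102.5 → ξ₂ = 10.86 kmol, ξ₁ = 45.84 kmol.
Outlet amounts (n = n₀ + Σ ν·ξ):
  C: 434.5 − 2(45.84) − 1(10.86) = 332
  B: 1095 − 2(45.84) − 3(10.86) = 971.2
  D: 0 + 1(45.84) = 45.84
  E: 0 + 1(10.86) = 10.86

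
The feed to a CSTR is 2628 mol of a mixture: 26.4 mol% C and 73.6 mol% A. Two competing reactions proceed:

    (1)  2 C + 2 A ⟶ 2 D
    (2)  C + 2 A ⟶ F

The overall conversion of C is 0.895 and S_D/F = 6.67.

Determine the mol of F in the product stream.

Conversion of C: C consumed = 0.895 × 693.8 = 620.9 mol = 2ξ₁ + 1ξ₂.
Selectivity: 2ξ₁ / (1ξ₂) = 6.67 → ξ₁ = 3.335 ξ₂.
Substitute: (2·3.335 + 1) ξ₂ = 620.9 → ξ₂ = 80.96 mol, ξ₁ = 270 mol.
Outlet amounts (n = n₀ + Σ ν·ξ):
  C: 693.8 − 2(270) − 1(80.96) = 72.85
  A: 1934 − 2(270) − 2(80.96) = 1232
  D: 0 + 2(270) = 540
  F: 0 + 1(80.96) = 80.96

81 mol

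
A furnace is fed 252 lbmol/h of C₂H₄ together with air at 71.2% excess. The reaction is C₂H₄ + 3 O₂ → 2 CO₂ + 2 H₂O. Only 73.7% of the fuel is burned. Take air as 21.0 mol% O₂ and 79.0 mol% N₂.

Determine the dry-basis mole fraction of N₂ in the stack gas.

Stoichiometric O₂ = 3 × 252 = 756 lbmol/h; O₂ fed = 756 × 1.712 = 1294 lbmol/h.
N₂ fed = 1294 × 79/21 = 4869 lbmol/h.
Fuel reacted = 0.737 × 252 → ξ = 185.7 lbmol/h.
Outlet (n = n₀ + ν ξ):
  C₂H₄: 252 − 1(185.7) = 66.28
  O₂: 1294 − 3(185.7) = 737.1
  N₂: 4869 (inert)
  CO₂: 0 + 2(185.7) = 371.4
  H₂O: 0 + 2(185.7) = 371.4
Dry total = 6044 lbmol/h; y_N₂ (dry) = 4869 / 6044 = 0.8056.

0.806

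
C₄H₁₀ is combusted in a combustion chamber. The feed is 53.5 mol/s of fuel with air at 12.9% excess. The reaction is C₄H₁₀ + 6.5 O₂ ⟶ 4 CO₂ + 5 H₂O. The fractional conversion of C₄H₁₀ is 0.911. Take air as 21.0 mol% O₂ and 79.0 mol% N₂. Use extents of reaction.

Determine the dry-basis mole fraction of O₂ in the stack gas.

0.0433

Stoichiometric O₂ = 6.5 × 53.5 = 347.8 mol/s; O₂ fed = 347.8 × 1.129 = 392.6 mol/s.
N₂ fed = 392.6 × 79/21 = 1477 mol/s.
Fuel reacted = 0.911 × 53.5 → ξ = 48.74 mol/s.
Outlet (n = n₀ + ν ξ):
  C₄H₁₀: 53.5 − 1(48.74) = 4.761
  O₂: 392.6 − 6.5(48.74) = 75.81
  N₂: 1477 (inert)
  CO₂: 0 + 4(48.74) = 195
  H₂O: 0 + 5(48.74) = 243.7
Dry total = 1752 mol/s; y_O₂ (dry) = 75.81 / 1752 = 0.04326.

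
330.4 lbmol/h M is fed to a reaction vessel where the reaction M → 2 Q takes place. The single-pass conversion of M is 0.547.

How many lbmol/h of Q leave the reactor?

361 lbmol/h

M reacted = 0.547 × 330.4 = 180.7 lbmol/h; ν_M = −1, so ξ = 180.7/1 = 180.7 lbmol/h.
Outlet amounts (n = n₀ + ν ξ):
  M: 330.4 − 1(180.7) = 149.7
  Q: 0 + 2(180.7) = 361.5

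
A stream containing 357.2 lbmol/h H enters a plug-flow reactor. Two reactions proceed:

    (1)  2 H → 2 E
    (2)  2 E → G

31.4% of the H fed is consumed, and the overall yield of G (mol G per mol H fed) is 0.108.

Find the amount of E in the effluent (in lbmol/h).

35 lbmol/h

Conversion of H: H consumed = 2ξ₁ = 0.314 × 357.2 → ξ₁ = 56.08 lbmol/h.
Yield of G: 1ξ₂ / 357.2 = 0.108 → ξ₂ = 38.58 lbmol/h.
Outlet amounts (n = n₀ + Σ ν·ξ):
  H: 357.2 − 2(56.08) = 245
  E: 0 + 2(56.08) − 2(38.58) = 35.01
  G: 0 + 1(38.58) = 38.58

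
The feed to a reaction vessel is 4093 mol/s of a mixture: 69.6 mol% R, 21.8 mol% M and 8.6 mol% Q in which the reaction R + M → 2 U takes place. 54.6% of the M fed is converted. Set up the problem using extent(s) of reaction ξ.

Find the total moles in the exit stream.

4090 mol/s

M reacted = 0.546 × 892.3 = 487.2 mol/s; ν_M = −1, so ξ = 487.2/1 = 487.2 mol/s.
Outlet amounts (n = n₀ + ν ξ):
  R: 2849 − 1(487.2) = 2362
  M: 892.3 − 1(487.2) = 405.1
  U: 0 + 2(487.2) = 974.4
  Q: 352 (inert)
Total out = 2362 + 405.1 + 974.4 + 352 = 4093 mol/s.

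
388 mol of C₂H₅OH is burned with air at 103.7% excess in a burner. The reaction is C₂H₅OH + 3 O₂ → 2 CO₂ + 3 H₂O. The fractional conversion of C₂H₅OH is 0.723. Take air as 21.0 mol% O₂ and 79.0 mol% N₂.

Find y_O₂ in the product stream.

Stoichiometric O₂ = 3 × 388 = 1164 mol; O₂ fed = 1164 × 2.037 = 2371 mol.
N₂ fed = 2371 × 79/21 = 8920 mol.
Fuel reacted = 0.723 × 388 → ξ = 280.5 mol.
Outlet (n = n₀ + ν ξ):
  C₂H₅OH: 388 − 1(280.5) = 107.5
  O₂: 2371 − 3(280.5) = 1529
  N₂: 8920 (inert)
  CO₂: 0 + 2(280.5) = 561
  H₂O: 0 + 3(280.5) = 841.6
Total out = 11960 mol; y_O₂ = 1529 / 11960 = 0.1279.

0.128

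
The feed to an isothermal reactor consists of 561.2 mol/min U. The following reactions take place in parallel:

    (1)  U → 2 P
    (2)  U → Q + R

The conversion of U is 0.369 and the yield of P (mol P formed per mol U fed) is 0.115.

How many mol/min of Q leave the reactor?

175 mol/min

Yield of P: 2ξ₁ / 561.2 = 0.115 → ξ₁ = 32.27 mol/min.
Conversion of U: 1ξ₁ + 1ξ₂ = 0.369 × 561.2 = 207.1 → ξ₂ = 174.8 mol/min.
Outlet amounts (n = n₀ + Σ ν·ξ):
  U: 561.2 − 1(32.27) − 1(174.8) = 354.1
  P: 0 + 2(32.27) = 64.54
  Q: 0 + 1(174.8) = 174.8
  R: 0 + 1(174.8) = 174.8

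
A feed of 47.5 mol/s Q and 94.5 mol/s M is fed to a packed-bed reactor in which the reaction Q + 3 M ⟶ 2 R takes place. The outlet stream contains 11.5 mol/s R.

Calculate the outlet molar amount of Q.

41.8 mol/s

For R: n = n₀ + 2ξ → 11.5 = 0 + 2ξ, giving ξ = 5.75 mol/s.
Outlet amounts (n = n₀ + ν ξ):
  Q: 47.5 − 1(5.75) = 41.75
  M: 94.5 − 3(5.75) = 77.25
  R: 0 + 2(5.75) = 11.5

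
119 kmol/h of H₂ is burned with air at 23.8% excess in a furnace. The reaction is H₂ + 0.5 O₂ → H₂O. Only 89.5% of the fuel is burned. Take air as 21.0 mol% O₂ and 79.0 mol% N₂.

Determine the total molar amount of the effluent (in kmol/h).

417 kmol/h

Stoichiometric O₂ = 0.5 × 119 = 59.5 kmol/h; O₂ fed = 59.5 × 1.238 = 73.66 kmol/h.
N₂ fed = 73.66 × 79/21 = 277.1 kmol/h.
Fuel reacted = 0.895 × 119 → ξ = 106.5 kmol/h.
Outlet (n = n₀ + ν ξ):
  H₂: 119 − 1(106.5) = 12.5
  O₂: 73.66 − 0.5(106.5) = 20.41
  N₂: 277.1 (inert)
  H₂O: 0 + 1(106.5) = 106.5
Total out = 12.5 + 20.41 + 277.1 + 106.5 = 416.5 kmol/h.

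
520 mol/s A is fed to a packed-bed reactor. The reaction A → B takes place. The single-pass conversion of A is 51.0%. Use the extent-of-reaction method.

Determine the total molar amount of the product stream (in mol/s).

520 mol/s

A reacted = 0.51 × 520 = 265.2 mol/s; ν_A = −1, so ξ = 265.2/1 = 265.2 mol/s.
Outlet amounts (n = n₀ + ν ξ):
  A: 520 − 1(265.2) = 254.8
  B: 0 + 1(265.2) = 265.2
Total out = 254.8 + 265.2 = 520 mol/s.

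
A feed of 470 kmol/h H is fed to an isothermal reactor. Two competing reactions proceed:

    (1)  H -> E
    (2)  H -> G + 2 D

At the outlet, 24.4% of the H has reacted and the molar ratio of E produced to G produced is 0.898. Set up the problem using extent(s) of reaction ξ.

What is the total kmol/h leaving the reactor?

591 kmol/h

Conversion of H: H consumed = 0.244 × 470 = 114.7 kmol/h = 1ξ₁ + 1ξ₂.
Selectivity: 1ξ₁ / (1ξ₂) = 0.898 → ξ₁ = 0.898 ξ₂.
Substitute: (1·0.898 + 1) ξ₂ = 114.7 → ξ₂ = 60.42 kmol/h, ξ₁ = 54.26 kmol/h.
Outlet amounts (n = n₀ + Σ ν·ξ):
  H: 470 − 1(54.26) − 1(60.42) = 355.3
  E: 0 + 1(54.26) = 54.26
  G: 0 + 1(60.42) = 60.42
  D: 0 + 2(60.42) = 120.8
Total out = 355.3 + 54.26 + 60.42 + 120.8 = 590.8 kmol/h.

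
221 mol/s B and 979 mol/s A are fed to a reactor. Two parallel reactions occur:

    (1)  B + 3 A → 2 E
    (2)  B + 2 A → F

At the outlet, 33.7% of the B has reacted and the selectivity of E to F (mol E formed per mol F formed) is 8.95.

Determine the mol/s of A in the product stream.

769 mol/s

Conversion of B: B consumed = 0.337 × 221 = 74.48 mol/s = 1ξ₁ + 1ξ₂.
Selectivity: 2ξ₁ / (1ξ₂) = 8.95 → ξ₁ = 4.475 ξ₂.
Substitute: (1·4.475 + 1) ξ₂ = 74.48 → ξ₂ = 13.6 mol/s, ξ₁ = 60.87 mol/s.
Outlet amounts (n = n₀ + Σ ν·ξ):
  B: 221 − 1(60.87) − 1(13.6) = 146.5
  A: 979 − 3(60.87) − 2(13.6) = 769.2
  E: 0 + 2(60.87) = 121.7
  F: 0 + 1(13.6) = 13.6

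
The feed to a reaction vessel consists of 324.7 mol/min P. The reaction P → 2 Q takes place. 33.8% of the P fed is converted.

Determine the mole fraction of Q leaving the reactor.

P reacted = 0.338 × 324.7 = 109.7 mol/min; ν_P = −1, so ξ = 109.7/1 = 109.7 mol/min.
Outlet amounts (n = n₀ + ν ξ):
  P: 324.7 − 1(109.7) = 215
  Q: 0 + 2(109.7) = 219.5
Total out = 434.4 mol/min; y_Q = 219.5 / 434.4 = 0.5052.

0.505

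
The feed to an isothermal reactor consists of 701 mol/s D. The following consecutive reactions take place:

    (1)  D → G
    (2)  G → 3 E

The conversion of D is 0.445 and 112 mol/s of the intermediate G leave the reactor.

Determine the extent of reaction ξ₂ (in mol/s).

Conversion of D: D consumed = 1ξ₁ = 0.445 × 701 → ξ₁ = 311.9 mol/s.
G balance: n_G = 0 + 1ξ₁ − 1ξ₂ = 112 → ξ₂ = (1·311.9 − 112)/1 = 199.9 mol/s.
Outlet amounts (n = n₀ + Σ ν·ξ):
  D: 701 − 1(311.9) = 389.1
  G: 0 + 1(311.9) − 1(199.9) = 112
  E: 0 + 3(199.9) = 599.8

ξ₂ = 200 mol/s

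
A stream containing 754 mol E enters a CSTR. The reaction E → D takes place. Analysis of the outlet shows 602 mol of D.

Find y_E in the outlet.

0.202

For D: n = n₀ + 1ξ → 602 = 0 + 1ξ, giving ξ = 602 mol.
Outlet amounts (n = n₀ + ν ξ):
  E: 754 − 1(602) = 152
  D: 0 + 1(602) = 602
Total out = 754 mol; y_E = 152 / 754 = 0.2016.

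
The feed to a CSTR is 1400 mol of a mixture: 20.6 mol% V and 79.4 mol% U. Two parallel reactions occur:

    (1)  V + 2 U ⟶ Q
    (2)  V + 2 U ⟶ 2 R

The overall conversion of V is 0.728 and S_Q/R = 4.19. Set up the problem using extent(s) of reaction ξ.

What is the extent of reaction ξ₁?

Conversion of V: V consumed = 0.728 × 288.4 = 210 mol = 1ξ₁ + 1ξ₂.
Selectivity: 1ξ₁ / (2ξ₂) = 4.19 → ξ₁ = 8.38 ξ₂.
Substitute: (1·8.38 + 1) ξ₂ = 210 → ξ₂ = 22.38 mol, ξ₁ = 187.6 mol.
Outlet amounts (n = n₀ + Σ ν·ξ):
  V: 288.4 − 1(187.6) − 1(22.38) = 78.44
  U: 1112 − 2(187.6) − 2(22.38) = 691.7
  Q: 0 + 1(187.6) = 187.6
  R: 0 + 2(22.38) = 44.77

ξ₁ = 188 mol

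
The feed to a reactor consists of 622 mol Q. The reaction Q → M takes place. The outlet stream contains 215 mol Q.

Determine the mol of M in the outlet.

For Q: n = n₀ − 1ξ → 215 = 622 − 1ξ, giving ξ = 407 mol.
Outlet amounts (n = n₀ + ν ξ):
  Q: 622 − 1(407) = 215
  M: 0 + 1(407) = 407

407 mol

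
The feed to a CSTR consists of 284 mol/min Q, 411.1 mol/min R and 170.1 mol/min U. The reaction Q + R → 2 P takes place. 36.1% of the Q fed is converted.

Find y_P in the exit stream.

0.237

Q reacted = 0.361 × 284 = 102.5 mol/min; ν_Q = −1, so ξ = 102.5/1 = 102.5 mol/min.
Outlet amounts (n = n₀ + ν ξ):
  Q: 284 − 1(102.5) = 181.5
  R: 411.1 − 1(102.5) = 308.6
  P: 0 + 2(102.5) = 205
  U: 170.1 (inert)
Total out = 865.2 mol/min; y_P = 205 / 865.2 = 0.237.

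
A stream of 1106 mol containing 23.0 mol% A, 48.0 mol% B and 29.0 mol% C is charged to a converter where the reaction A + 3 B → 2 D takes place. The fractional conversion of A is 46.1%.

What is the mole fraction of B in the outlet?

0.205

A reacted = 0.461 × 254.4 = 117.3 mol; ν_A = −1, so ξ = 117.3/1 = 117.3 mol.
Outlet amounts (n = n₀ + ν ξ):
  A: 254.4 − 1(117.3) = 137.1
  B: 530.9 − 3(117.3) = 179.1
  D: 0 + 2(117.3) = 234.5
  C: 320.7 (inert)
Total out = 871.5 mol; y_B = 179.1 / 871.5 = 0.2055.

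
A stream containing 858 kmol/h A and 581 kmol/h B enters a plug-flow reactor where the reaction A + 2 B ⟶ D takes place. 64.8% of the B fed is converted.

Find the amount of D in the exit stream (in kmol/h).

B reacted = 0.648 × 581 = 376.5 kmol/h; ν_B = −2, so ξ = 376.5/2 = 188.2 kmol/h.
Outlet amounts (n = n₀ + ν ξ):
  A: 858 − 1(188.2) = 669.8
  B: 581 − 2(188.2) = 204.5
  D: 0 + 1(188.2) = 188.2

188 kmol/h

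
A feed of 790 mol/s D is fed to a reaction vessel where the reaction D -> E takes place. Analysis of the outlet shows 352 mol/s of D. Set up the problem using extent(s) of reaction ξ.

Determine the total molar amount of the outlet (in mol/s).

For D: n = n₀ − 1ξ → 352 = 790 − 1ξ, giving ξ = 438 mol/s.
Outlet amounts (n = n₀ + ν ξ):
  D: 790 − 1(438) = 352
  E: 0 + 1(438) = 438
Total out = 352 + 438 = 790 mol/s.

790 mol/s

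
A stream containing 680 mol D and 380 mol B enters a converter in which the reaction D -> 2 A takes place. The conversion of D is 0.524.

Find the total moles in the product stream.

D reacted = 0.524 × 680 = 356.3 mol; ν_D = −1, so ξ = 356.3/1 = 356.3 mol.
Outlet amounts (n = n₀ + ν ξ):
  D: 680 − 1(356.3) = 323.7
  A: 0 + 2(356.3) = 712.6
  B: 380 (inert)
Total out = 323.7 + 712.6 + 380 = 1416 mol.

1420 mol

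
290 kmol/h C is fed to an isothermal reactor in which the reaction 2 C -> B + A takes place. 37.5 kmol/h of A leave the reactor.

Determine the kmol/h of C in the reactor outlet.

215 kmol/h

For A: n = n₀ + 1ξ → 37.5 = 0 + 1ξ, giving ξ = 37.5 kmol/h.
Outlet amounts (n = n₀ + ν ξ):
  C: 290 − 2(37.5) = 215
  B: 0 + 1(37.5) = 37.5
  A: 0 + 1(37.5) = 37.5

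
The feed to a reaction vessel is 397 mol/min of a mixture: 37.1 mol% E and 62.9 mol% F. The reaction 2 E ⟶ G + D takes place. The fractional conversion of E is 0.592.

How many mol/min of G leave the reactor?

E reacted = 0.592 × 147.3 = 87.19 mol/min; ν_E = −2, so ξ = 87.19/2 = 43.6 mol/min.
Outlet amounts (n = n₀ + ν ξ):
  E: 147.3 − 2(43.6) = 60.09
  G: 0 + 1(43.6) = 43.6
  D: 0 + 1(43.6) = 43.6
  F: 249.7 (inert)

43.6 mol/min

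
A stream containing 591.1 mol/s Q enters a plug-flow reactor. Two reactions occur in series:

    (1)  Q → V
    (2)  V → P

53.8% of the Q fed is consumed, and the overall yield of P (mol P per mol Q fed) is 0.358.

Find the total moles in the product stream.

591 mol/s

Conversion of Q: Q consumed = 1ξ₁ = 0.538 × 591.1 → ξ₁ = 318 mol/s.
Yield of P: 1ξ₂ / 591.1 = 0.358 → ξ₂ = 211.6 mol/s.
Outlet amounts (n = n₀ + Σ ν·ξ):
  Q: 591.1 − 1(318) = 273.1
  V: 0 + 1(318) − 1(211.6) = 106.4
  P: 0 + 1(211.6) = 211.6
Total out = 273.1 + 106.4 + 211.6 = 591.1 mol/s.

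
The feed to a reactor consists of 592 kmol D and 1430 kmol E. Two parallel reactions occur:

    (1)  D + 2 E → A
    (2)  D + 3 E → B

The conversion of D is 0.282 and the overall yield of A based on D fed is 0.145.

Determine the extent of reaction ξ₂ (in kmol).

ξ₂ = 81.1 kmol

Yield of A: 1ξ₁ / 592 = 0.145 → ξ₁ = 85.84 kmol.
Conversion of D: 1ξ₁ + 1ξ₂ = 0.282 × 592 = 166.9 → ξ₂ = 81.1 kmol.
Outlet amounts (n = n₀ + Σ ν·ξ):
  D: 592 − 1(85.84) − 1(81.1) = 425.1
  E: 1430 − 2(85.84) − 3(81.1) = 1015
  A: 0 + 1(85.84) = 85.84
  B: 0 + 1(81.1) = 81.1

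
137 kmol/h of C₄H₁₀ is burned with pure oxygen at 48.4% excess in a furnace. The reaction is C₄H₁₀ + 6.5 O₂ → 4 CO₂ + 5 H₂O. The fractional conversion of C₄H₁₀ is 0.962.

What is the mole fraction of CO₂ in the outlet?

0.318

Stoichiometric O₂ = 6.5 × 137 = 890.5 kmol/h; O₂ fed = 890.5 × 1.484 = 1322 kmol/h.
Fuel reacted = 0.962 × 137 → ξ = 131.8 kmol/h.
Outlet (n = n₀ + ν ξ):
  C₄H₁₀: 137 − 1(131.8) = 5.206
  O₂: 1322 − 6.5(131.8) = 464.8
  CO₂: 0 + 4(131.8) = 527.2
  H₂O: 0 + 5(131.8) = 659
Total out = 1656 kmol/h; y_CO₂ = 527.2 / 1656 = 0.3183.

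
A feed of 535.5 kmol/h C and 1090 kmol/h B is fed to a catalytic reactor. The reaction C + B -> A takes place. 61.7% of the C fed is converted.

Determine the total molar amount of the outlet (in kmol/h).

1300 kmol/h

C reacted = 0.617 × 535.5 = 330.4 kmol/h; ν_C = −1, so ξ = 330.4/1 = 330.4 kmol/h.
Outlet amounts (n = n₀ + ν ξ):
  C: 535.5 − 1(330.4) = 205.1
  B: 1090 − 1(330.4) = 759.6
  A: 0 + 1(330.4) = 330.4
Total out = 205.1 + 759.6 + 330.4 = 1295 kmol/h.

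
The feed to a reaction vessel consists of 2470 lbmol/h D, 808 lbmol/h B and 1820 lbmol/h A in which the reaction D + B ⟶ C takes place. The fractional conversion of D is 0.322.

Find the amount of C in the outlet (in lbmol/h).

D reacted = 0.322 × 2470 = 795.3 lbmol/h; ν_D = −1, so ξ = 795.3/1 = 795.3 lbmol/h.
Outlet amounts (n = n₀ + ν ξ):
  D: 2470 − 1(795.3) = 1675
  B: 808 − 1(795.3) = 12.66
  C: 0 + 1(795.3) = 795.3
  A: 1820 (inert)

795 lbmol/h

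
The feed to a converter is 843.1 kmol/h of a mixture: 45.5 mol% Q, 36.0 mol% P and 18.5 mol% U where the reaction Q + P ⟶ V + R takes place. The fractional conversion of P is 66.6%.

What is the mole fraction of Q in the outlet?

0.215

P reacted = 0.666 × 303.5 = 202.1 kmol/h; ν_P = −1, so ξ = 202.1/1 = 202.1 kmol/h.
Outlet amounts (n = n₀ + ν ξ):
  Q: 383.6 − 1(202.1) = 181.5
  P: 303.5 − 1(202.1) = 101.4
  V: 0 + 1(202.1) = 202.1
  R: 0 + 1(202.1) = 202.1
  U: 156 (inert)
Total out = 843.1 kmol/h; y_Q = 181.5 / 843.1 = 0.2152.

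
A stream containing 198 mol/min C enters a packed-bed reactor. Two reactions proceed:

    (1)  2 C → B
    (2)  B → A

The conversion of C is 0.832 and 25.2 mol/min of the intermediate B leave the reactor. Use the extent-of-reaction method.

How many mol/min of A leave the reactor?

57.2 mol/min

Conversion of C: C consumed = 2ξ₁ = 0.832 × 198 → ξ₁ = 82.37 mol/min.
B balance: n_B = 0 + 1ξ₁ − 1ξ₂ = 25.2 → ξ₂ = (1·82.37 − 25.2)/1 = 57.17 mol/min.
Outlet amounts (n = n₀ + Σ ν·ξ):
  C: 198 − 2(82.37) = 33.26
  B: 0 + 1(82.37) − 1(57.17) = 25.2
  A: 0 + 1(57.17) = 57.17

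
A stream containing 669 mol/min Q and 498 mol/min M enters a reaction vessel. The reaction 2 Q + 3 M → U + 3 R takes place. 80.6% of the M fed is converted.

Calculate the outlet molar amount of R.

M reacted = 0.806 × 498 = 401.4 mol/min; ν_M = −3, so ξ = 401.4/3 = 133.8 mol/min.
Outlet amounts (n = n₀ + ν ξ):
  Q: 669 − 2(133.8) = 401.4
  M: 498 − 3(133.8) = 96.61
  U: 0 + 1(133.8) = 133.8
  R: 0 + 3(133.8) = 401.4

401 mol/min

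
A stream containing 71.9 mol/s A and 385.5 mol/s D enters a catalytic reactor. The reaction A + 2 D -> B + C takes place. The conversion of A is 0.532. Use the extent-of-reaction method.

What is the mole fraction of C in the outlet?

A reacted = 0.532 × 71.9 = 38.25 mol/s; ν_A = −1, so ξ = 38.25/1 = 38.25 mol/s.
Outlet amounts (n = n₀ + ν ξ):
  A: 71.9 − 1(38.25) = 33.65
  D: 385.5 − 2(38.25) = 309
  B: 0 + 1(38.25) = 38.25
  C: 0 + 1(38.25) = 38.25
Total out = 419.1 mol/s; y_C = 38.25 / 419.1 = 0.09126.

0.0913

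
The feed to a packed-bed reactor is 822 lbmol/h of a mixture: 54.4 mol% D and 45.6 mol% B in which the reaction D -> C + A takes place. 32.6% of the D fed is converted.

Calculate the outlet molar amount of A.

D reacted = 0.326 × 447.2 = 145.8 lbmol/h; ν_D = −1, so ξ = 145.8/1 = 145.8 lbmol/h.
Outlet amounts (n = n₀ + ν ξ):
  D: 447.2 − 1(145.8) = 301.4
  C: 0 + 1(145.8) = 145.8
  A: 0 + 1(145.8) = 145.8
  B: 374.8 (inert)

146 lbmol/h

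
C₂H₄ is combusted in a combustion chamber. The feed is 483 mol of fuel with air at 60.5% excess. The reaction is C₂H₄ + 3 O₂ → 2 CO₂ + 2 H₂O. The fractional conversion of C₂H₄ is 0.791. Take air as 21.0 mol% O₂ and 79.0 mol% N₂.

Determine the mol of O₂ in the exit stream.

Stoichiometric O₂ = 3 × 483 = 1449 mol; O₂ fed = 1449 × 1.605 = 2326 mol.
N₂ fed = 2326 × 79/21 = 8749 mol.
Fuel reacted = 0.791 × 483 → ξ = 382.1 mol.
Outlet (n = n₀ + ν ξ):
  C₂H₄: 483 − 1(382.1) = 100.9
  O₂: 2326 − 3(382.1) = 1179
  N₂: 8749 (inert)
  CO₂: 0 + 2(382.1) = 764.1
  H₂O: 0 + 2(382.1) = 764.1

1180 mol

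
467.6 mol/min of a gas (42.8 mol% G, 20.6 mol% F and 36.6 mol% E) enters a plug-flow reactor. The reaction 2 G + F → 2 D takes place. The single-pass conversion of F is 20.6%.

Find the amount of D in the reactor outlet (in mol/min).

39.7 mol/min

F reacted = 0.206 × 96.33 = 19.84 mol/min; ν_F = −1, so ξ = 19.84/1 = 19.84 mol/min.
Outlet amounts (n = n₀ + ν ξ):
  G: 200.1 − 2(19.84) = 160.4
  F: 96.33 − 1(19.84) = 76.48
  D: 0 + 2(19.84) = 39.69
  E: 171.1 (inert)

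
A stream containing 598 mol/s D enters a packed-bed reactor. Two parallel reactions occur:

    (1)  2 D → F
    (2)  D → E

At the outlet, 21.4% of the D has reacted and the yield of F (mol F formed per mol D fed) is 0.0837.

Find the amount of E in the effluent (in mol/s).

27.9 mol/s

Yield of F: 1ξ₁ / 598 = 0.0837 → ξ₁ = 50.05 mol/s.
Conversion of D: 2ξ₁ + 1ξ₂ = 0.214 × 598 = 128 → ξ₂ = 27.87 mol/s.
Outlet amounts (n = n₀ + Σ ν·ξ):
  D: 598 − 2(50.05) − 1(27.87) = 470
  F: 0 + 1(50.05) = 50.05
  E: 0 + 1(27.87) = 27.87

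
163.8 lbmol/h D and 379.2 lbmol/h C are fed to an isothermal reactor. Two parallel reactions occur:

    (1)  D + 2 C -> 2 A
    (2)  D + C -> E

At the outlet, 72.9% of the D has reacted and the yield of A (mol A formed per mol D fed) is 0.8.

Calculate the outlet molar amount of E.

53.9 lbmol/h

Yield of A: 2ξ₁ / 163.8 = 0.8 → ξ₁ = 65.52 lbmol/h.
Conversion of D: 1ξ₁ + 1ξ₂ = 0.729 × 163.8 = 119.4 → ξ₂ = 53.89 lbmol/h.
Outlet amounts (n = n₀ + Σ ν·ξ):
  D: 163.8 − 1(65.52) − 1(53.89) = 44.39
  C: 379.2 − 2(65.52) − 1(53.89) = 194.3
  A: 0 + 2(65.52) = 131
  E: 0 + 1(53.89) = 53.89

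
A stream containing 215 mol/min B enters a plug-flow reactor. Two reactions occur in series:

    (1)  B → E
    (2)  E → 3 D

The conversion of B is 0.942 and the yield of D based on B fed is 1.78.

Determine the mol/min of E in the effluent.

Conversion of B: B consumed = 1ξ₁ = 0.942 × 215 → ξ₁ = 202.5 mol/min.
Yield of D: 3ξ₂ / 215 = 1.78 → ξ₂ = 127.6 mol/min.
Outlet amounts (n = n₀ + Σ ν·ξ):
  B: 215 − 1(202.5) = 12.47
  E: 0 + 1(202.5) − 1(127.6) = 74.96
  D: 0 + 3(127.6) = 382.7

75 mol/min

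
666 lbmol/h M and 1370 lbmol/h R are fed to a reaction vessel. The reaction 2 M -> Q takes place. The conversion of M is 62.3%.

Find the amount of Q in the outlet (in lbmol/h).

207 lbmol/h

M reacted = 0.623 × 666 = 414.9 lbmol/h; ν_M = −2, so ξ = 414.9/2 = 207.5 lbmol/h.
Outlet amounts (n = n₀ + ν ξ):
  M: 666 − 2(207.5) = 251.1
  Q: 0 + 1(207.5) = 207.5
  R: 1370 (inert)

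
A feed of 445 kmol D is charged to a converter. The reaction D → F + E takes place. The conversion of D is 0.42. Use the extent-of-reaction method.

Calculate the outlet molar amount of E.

D reacted = 0.42 × 445 = 186.9 kmol; ν_D = −1, so ξ = 186.9/1 = 186.9 kmol.
Outlet amounts (n = n₀ + ν ξ):
  D: 445 − 1(186.9) = 258.1
  F: 0 + 1(186.9) = 186.9
  E: 0 + 1(186.9) = 186.9

187 kmol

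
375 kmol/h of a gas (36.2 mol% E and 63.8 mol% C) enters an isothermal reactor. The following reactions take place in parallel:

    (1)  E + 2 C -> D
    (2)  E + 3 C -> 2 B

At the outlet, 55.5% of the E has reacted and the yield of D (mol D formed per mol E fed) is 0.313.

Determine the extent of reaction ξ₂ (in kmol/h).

Yield of D: 1ξ₁ / 135.8 = 0.313 → ξ₁ = 42.49 kmol/h.
Conversion of E: 1ξ₁ + 1ξ₂ = 0.555 × 135.8 = 75.34 → ξ₂ = 32.85 kmol/h.
Outlet amounts (n = n₀ + Σ ν·ξ):
  E: 135.8 − 1(42.49) − 1(32.85) = 60.41
  C: 239.2 − 2(42.49) − 3(32.85) = 55.72
  D: 0 + 1(42.49) = 42.49
  B: 0 + 2(32.85) = 65.7

ξ₂ = 32.9 kmol/h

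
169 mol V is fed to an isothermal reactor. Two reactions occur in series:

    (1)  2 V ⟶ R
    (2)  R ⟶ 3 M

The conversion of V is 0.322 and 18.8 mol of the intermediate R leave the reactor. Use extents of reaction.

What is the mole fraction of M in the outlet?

0.159

Conversion of V: V consumed = 2ξ₁ = 0.322 × 169 → ξ₁ = 27.21 mol.
R balance: n_R = 0 + 1ξ₁ − 1ξ₂ = 18.8 → ξ₂ = (1·27.21 − 18.8)/1 = 8.409 mol.
Outlet amounts (n = n₀ + Σ ν·ξ):
  V: 169 − 2(27.21) = 114.6
  R: 0 + 1(27.21) − 1(8.409) = 18.8
  M: 0 + 3(8.409) = 25.23
Total out = 158.6 mol; y_M = 25.23 / 158.6 = 0.1591.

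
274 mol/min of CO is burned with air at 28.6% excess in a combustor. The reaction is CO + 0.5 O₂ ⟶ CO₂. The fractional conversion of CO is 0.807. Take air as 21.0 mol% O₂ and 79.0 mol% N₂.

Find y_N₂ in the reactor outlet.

Stoichiometric O₂ = 0.5 × 274 = 137 mol/min; O₂ fed = 137 × 1.286 = 176.2 mol/min.
N₂ fed = 176.2 × 79/21 = 662.8 mol/min.
Fuel reacted = 0.807 × 274 → ξ = 221.1 mol/min.
Outlet (n = n₀ + ν ξ):
  CO: 274 − 1(221.1) = 52.88
  O₂: 176.2 − 0.5(221.1) = 65.62
  N₂: 662.8 (inert)
  CO₂: 0 + 1(221.1) = 221.1
Total out = 1002 mol/min; y_N₂ = 662.8 / 1002 = 0.6612.

0.661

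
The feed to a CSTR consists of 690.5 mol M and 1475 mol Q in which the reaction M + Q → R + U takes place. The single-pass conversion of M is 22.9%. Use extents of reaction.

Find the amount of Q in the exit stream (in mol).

1320 mol

M reacted = 0.229 × 690.5 = 158.1 mol; ν_M = −1, so ξ = 158.1/1 = 158.1 mol.
Outlet amounts (n = n₀ + ν ξ):
  M: 690.5 − 1(158.1) = 532.4
  Q: 1475 − 1(158.1) = 1317
  R: 0 + 1(158.1) = 158.1
  U: 0 + 1(158.1) = 158.1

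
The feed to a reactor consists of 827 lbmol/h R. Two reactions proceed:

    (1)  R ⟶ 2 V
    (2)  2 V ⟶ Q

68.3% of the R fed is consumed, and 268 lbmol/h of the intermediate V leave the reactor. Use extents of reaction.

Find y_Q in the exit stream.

Conversion of R: R consumed = 1ξ₁ = 0.683 × 827 → ξ₁ = 564.8 lbmol/h.
V balance: n_V = 0 + 2ξ₁ − 2ξ₂ = 268 → ξ₂ = (2·564.8 − 268)/2 = 430.8 lbmol/h.
Outlet amounts (n = n₀ + Σ ν·ξ):
  R: 827 − 1(564.8) = 262.2
  V: 0 + 2(564.8) − 2(430.8) = 268
  Q: 0 + 1(430.8) = 430.8
Total out = 961 lbmol/h; y_Q = 430.8 / 961 = 0.4483.

0.448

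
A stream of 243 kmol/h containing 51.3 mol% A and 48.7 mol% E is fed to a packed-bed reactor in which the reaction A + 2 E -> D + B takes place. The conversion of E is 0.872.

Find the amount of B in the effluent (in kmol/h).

51.6 kmol/h

E reacted = 0.872 × 118.3 = 103.2 kmol/h; ν_E = −2, so ξ = 103.2/2 = 51.6 kmol/h.
Outlet amounts (n = n₀ + ν ξ):
  A: 124.7 − 1(51.6) = 73.06
  E: 118.3 − 2(51.6) = 15.15
  D: 0 + 1(51.6) = 51.6
  B: 0 + 1(51.6) = 51.6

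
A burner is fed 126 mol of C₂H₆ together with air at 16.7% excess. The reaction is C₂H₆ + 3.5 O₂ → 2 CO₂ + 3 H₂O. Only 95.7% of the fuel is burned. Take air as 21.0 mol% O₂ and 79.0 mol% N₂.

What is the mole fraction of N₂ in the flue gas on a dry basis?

Stoichiometric O₂ = 3.5 × 126 = 441 mol; O₂ fed = 441 × 1.167 = 514.6 mol.
N₂ fed = 514.6 × 79/21 = 1936 mol.
Fuel reacted = 0.957 × 126 → ξ = 120.6 mol.
Outlet (n = n₀ + ν ξ):
  C₂H₆: 126 − 1(120.6) = 5.418
  O₂: 514.6 − 3.5(120.6) = 92.61
  N₂: 1936 (inert)
  CO₂: 0 + 2(120.6) = 241.2
  H₂O: 0 + 3(120.6) = 361.7
Dry total = 2275 mol; y_N₂ (dry) = 1936 / 2275 = 0.8509.

0.851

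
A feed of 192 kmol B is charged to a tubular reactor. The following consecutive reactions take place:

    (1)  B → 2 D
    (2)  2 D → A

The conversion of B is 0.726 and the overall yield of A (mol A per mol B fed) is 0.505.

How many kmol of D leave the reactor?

84.9 kmol

Conversion of B: B consumed = 1ξ₁ = 0.726 × 192 → ξ₁ = 139.4 kmol.
Yield of A: 1ξ₂ / 192 = 0.505 → ξ₂ = 96.96 kmol.
Outlet amounts (n = n₀ + Σ ν·ξ):
  B: 192 − 1(139.4) = 52.61
  D: 0 + 2(139.4) − 2(96.96) = 84.86
  A: 0 + 1(96.96) = 96.96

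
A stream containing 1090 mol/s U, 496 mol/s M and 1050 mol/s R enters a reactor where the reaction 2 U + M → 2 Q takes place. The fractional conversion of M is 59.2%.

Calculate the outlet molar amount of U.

M reacted = 0.592 × 496 = 293.6 mol/s; ν_M = −1, so ξ = 293.6/1 = 293.6 mol/s.
Outlet amounts (n = n₀ + ν ξ):
  U: 1090 − 2(293.6) = 502.7
  M: 496 − 1(293.6) = 202.4
  Q: 0 + 2(293.6) = 587.3
  R: 1050 (inert)

503 mol/s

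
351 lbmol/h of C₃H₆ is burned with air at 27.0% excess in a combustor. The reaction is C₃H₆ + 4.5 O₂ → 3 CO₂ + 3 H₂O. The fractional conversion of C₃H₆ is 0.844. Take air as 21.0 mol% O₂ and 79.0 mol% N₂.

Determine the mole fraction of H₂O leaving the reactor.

Stoichiometric O₂ = 4.5 × 351 = 1580 lbmol/h; O₂ fed = 1580 × 1.270 = 2006 lbmol/h.
N₂ fed = 2006 × 79/21 = 7546 lbmol/h.
Fuel reacted = 0.844 × 351 → ξ = 296.2 lbmol/h.
Outlet (n = n₀ + ν ξ):
  C₃H₆: 351 − 1(296.2) = 54.76
  O₂: 2006 − 4.5(296.2) = 672.9
  N₂: 7546 (inert)
  CO₂: 0 + 3(296.2) = 888.7
  H₂O: 0 + 3(296.2) = 888.7
Total out = 10050 lbmol/h; y_H₂O = 888.7 / 10050 = 0.08842.

0.0884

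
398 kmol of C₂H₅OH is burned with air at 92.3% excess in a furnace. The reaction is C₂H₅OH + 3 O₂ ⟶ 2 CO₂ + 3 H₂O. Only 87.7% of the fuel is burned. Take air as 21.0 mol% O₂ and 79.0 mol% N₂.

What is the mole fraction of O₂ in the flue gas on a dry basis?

Stoichiometric O₂ = 3 × 398 = 1194 kmol; O₂ fed = 1194 × 1.923 = 2296 kmol.
N₂ fed = 2296 × 79/21 = 8638 kmol.
Fuel reacted = 0.877 × 398 → ξ = 349 kmol.
Outlet (n = n₀ + ν ξ):
  C₂H₅OH: 398 − 1(349) = 48.95
  O₂: 2296 − 3(349) = 1249
  N₂: 8638 (inert)
  CO₂: 0 + 2(349) = 698.1
  H₂O: 0 + 3(349) = 1047
Dry total = 10630 kmol; y_O₂ (dry) = 1249 / 10630 = 0.1175.

0.117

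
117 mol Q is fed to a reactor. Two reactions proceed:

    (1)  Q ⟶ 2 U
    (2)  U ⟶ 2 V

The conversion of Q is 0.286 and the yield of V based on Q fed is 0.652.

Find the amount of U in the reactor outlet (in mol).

Conversion of Q: Q consumed = 1ξ₁ = 0.286 × 117 → ξ₁ = 33.46 mol.
Yield of V: 2ξ₂ / 117 = 0.652 → ξ₂ = 38.14 mol.
Outlet amounts (n = n₀ + Σ ν·ξ):
  Q: 117 − 1(33.46) = 83.54
  U: 0 + 2(33.46) − 1(38.14) = 28.78
  V: 0 + 2(38.14) = 76.28

28.8 mol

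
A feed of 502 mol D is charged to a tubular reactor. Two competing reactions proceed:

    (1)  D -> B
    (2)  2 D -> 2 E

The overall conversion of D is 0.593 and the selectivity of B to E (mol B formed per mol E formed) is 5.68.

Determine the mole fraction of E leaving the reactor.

Conversion of D: D consumed = 0.593 × 502 = 297.7 mol = 1ξ₁ + 2ξ₂.
Selectivity: 1ξ₁ / (2ξ₂) = 5.68 → ξ₁ = 11.36 ξ₂.
Substitute: (1·11.36 + 2) ξ₂ = 297.7 → ξ₂ = 22.28 mol, ξ₁ = 253.1 mol.
Outlet amounts (n = n₀ + Σ ν·ξ):
  D: 502 − 1(253.1) − 2(22.28) = 204.3
  B: 0 + 1(253.1) = 253.1
  E: 0 + 2(22.28) = 44.56
Total out = 502 mol; y_E = 44.56 / 502 = 0.08877.

0.0888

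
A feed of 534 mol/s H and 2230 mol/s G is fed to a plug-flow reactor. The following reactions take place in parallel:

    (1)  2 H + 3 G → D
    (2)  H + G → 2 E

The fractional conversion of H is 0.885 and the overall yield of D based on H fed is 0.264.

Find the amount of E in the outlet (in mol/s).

Yield of D: 1ξ₁ / 534 = 0.264 → ξ₁ = 141 mol/s.
Conversion of H: 2ξ₁ + 1ξ₂ = 0.885 × 534 = 472.6 → ξ₂ = 190.6 mol/s.
Outlet amounts (n = n₀ + Σ ν·ξ):
  H: 534 − 2(141) − 1(190.6) = 61.41
  G: 2230 − 3(141) − 1(190.6) = 1616
  D: 0 + 1(141) = 141
  E: 0 + 2(190.6) = 381.3

381 mol/s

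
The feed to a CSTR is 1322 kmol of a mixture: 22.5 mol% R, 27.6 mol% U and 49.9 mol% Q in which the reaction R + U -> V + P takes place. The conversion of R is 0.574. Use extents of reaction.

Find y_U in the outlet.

R reacted = 0.574 × 297.4 = 170.7 kmol; ν_R = −1, so ξ = 170.7/1 = 170.7 kmol.
Outlet amounts (n = n₀ + ν ξ):
  R: 297.4 − 1(170.7) = 126.7
  U: 364.9 − 1(170.7) = 194.1
  V: 0 + 1(170.7) = 170.7
  P: 0 + 1(170.7) = 170.7
  Q: 659.7 (inert)
Total out = 1322 kmol; y_U = 194.1 / 1322 = 0.1469.

0.147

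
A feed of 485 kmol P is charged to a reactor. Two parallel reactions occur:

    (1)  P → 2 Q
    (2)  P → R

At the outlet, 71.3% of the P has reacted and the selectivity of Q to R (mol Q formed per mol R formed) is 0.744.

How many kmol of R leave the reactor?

Conversion of P: P consumed = 0.713 × 485 = 345.8 kmol = 1ξ₁ + 1ξ₂.
Selectivity: 2ξ₁ / (1ξ₂) = 0.744 → ξ₁ = 0.372 ξ₂.
Substitute: (1·0.372 + 1) ξ₂ = 345.8 → ξ₂ = 252 kmol, ξ₁ = 93.76 kmol.
Outlet amounts (n = n₀ + Σ ν·ξ):
  P: 485 − 1(93.76) − 1(252) = 139.2
  Q: 0 + 2(93.76) = 187.5
  R: 0 + 1(252) = 252

252 kmol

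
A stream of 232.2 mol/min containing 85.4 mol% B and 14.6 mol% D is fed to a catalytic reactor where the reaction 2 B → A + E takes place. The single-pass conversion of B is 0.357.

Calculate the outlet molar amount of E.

B reacted = 0.357 × 198.3 = 70.79 mol/min; ν_B = −2, so ξ = 70.79/2 = 35.4 mol/min.
Outlet amounts (n = n₀ + ν ξ):
  B: 198.3 − 2(35.4) = 127.5
  A: 0 + 1(35.4) = 35.4
  E: 0 + 1(35.4) = 35.4
  D: 33.9 (inert)

35.4 mol/min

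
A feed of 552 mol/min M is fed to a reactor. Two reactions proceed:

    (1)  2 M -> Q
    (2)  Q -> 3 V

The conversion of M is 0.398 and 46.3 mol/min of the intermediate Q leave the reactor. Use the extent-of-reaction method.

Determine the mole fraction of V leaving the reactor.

Conversion of M: M consumed = 2ξ₁ = 0.398 × 552 → ξ₁ = 109.8 mol/min.
Q balance: n_Q = 0 + 1ξ₁ − 1ξ₂ = 46.3 → ξ₂ = (1·109.8 − 46.3)/1 = 63.55 mol/min.
Outlet amounts (n = n₀ + Σ ν·ξ):
  M: 552 − 2(109.8) = 332.3
  Q: 0 + 1(109.8) − 1(63.55) = 46.3
  V: 0 + 3(63.55) = 190.6
Total out = 569.2 mol/min; y_V = 190.6 / 569.2 = 0.3349.

0.335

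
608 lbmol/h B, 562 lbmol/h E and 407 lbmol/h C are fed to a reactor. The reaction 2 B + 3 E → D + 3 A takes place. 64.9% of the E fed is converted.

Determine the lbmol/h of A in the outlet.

E reacted = 0.649 × 562 = 364.7 lbmol/h; ν_E = −3, so ξ = 364.7/3 = 121.6 lbmol/h.
Outlet amounts (n = n₀ + ν ξ):
  B: 608 − 2(121.6) = 364.8
  E: 562 − 3(121.6) = 197.3
  D: 0 + 1(121.6) = 121.6
  A: 0 + 3(121.6) = 364.7
  C: 407 (inert)

365 lbmol/h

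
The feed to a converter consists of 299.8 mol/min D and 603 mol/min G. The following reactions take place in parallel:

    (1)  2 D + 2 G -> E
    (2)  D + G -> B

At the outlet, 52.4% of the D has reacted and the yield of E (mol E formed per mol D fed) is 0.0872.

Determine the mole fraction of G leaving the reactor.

Yield of E: 1ξ₁ / 299.8 = 0.0872 → ξ₁ = 26.14 mol/min.
Conversion of D: 2ξ₁ + 1ξ₂ = 0.524 × 299.8 = 157.1 → ξ₂ = 104.8 mol/min.
Outlet amounts (n = n₀ + Σ ν·ξ):
  D: 299.8 − 2(26.14) − 1(104.8) = 142.7
  G: 603 − 2(26.14) − 1(104.8) = 445.9
  E: 0 + 1(26.14) = 26.14
  B: 0 + 1(104.8) = 104.8
Total out = 719.6 mol/min; y_G = 445.9 / 719.6 = 0.6197.

0.62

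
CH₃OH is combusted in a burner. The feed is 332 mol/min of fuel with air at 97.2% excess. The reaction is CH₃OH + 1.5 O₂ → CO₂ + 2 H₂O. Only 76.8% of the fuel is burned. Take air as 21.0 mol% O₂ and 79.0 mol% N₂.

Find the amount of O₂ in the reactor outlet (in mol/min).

Stoichiometric O₂ = 1.5 × 332 = 498 mol/min; O₂ fed = 498 × 1.972 = 982.1 mol/min.
N₂ fed = 982.1 × 79/21 = 3694 mol/min.
Fuel reacted = 0.768 × 332 → ξ = 255 mol/min.
Outlet (n = n₀ + ν ξ):
  CH₃OH: 332 − 1(255) = 77.02
  O₂: 982.1 − 1.5(255) = 599.6
  N₂: 3694 (inert)
  CO₂: 0 + 1(255) = 255
  H₂O: 0 + 2(255) = 510

600 mol/min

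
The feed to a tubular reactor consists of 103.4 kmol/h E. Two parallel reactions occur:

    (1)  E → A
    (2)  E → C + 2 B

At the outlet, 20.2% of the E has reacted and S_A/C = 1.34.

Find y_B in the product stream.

0.147

Conversion of E: E consumed = 0.202 × 103.4 = 20.89 kmol/h = 1ξ₁ + 1ξ₂.
Selectivity: 1ξ₁ / (1ξ₂) = 1.34 → ξ₁ = 1.34 ξ₂.
Substitute: (1·1.34 + 1) ξ₂ = 20.89 → ξ₂ = 8.926 kmol/h, ξ₁ = 11.96 kmol/h.
Outlet amounts (n = n₀ + Σ ν·ξ):
  E: 103.4 − 1(11.96) − 1(8.926) = 82.51
  A: 0 + 1(11.96) = 11.96
  C: 0 + 1(8.926) = 8.926
  B: 0 + 2(8.926) = 17.85
Total out = 121.3 kmol/h; y_B = 17.85 / 121.3 = 0.1472.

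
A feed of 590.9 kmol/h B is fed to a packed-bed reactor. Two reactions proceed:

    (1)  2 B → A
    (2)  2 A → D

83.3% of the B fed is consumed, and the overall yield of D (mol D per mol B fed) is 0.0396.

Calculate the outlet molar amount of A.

Conversion of B: B consumed = 2ξ₁ = 0.833 × 590.9 → ξ₁ = 246.1 kmol/h.
Yield of D: 1ξ₂ / 590.9 = 0.0396 → ξ₂ = 23.4 kmol/h.
Outlet amounts (n = n₀ + Σ ν·ξ):
  B: 590.9 − 2(246.1) = 98.68
  A: 0 + 1(246.1) − 2(23.4) = 199.3
  D: 0 + 1(23.4) = 23.4

199 kmol/h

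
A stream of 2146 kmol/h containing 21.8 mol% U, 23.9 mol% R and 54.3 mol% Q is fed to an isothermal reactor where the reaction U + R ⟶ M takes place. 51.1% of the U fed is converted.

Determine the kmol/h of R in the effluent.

U reacted = 0.511 × 467.8 = 239.1 kmol/h; ν_U = −1, so ξ = 239.1/1 = 239.1 kmol/h.
Outlet amounts (n = n₀ + ν ξ):
  U: 467.8 − 1(239.1) = 228.8
  R: 512.9 − 1(239.1) = 273.8
  M: 0 + 1(239.1) = 239.1
  Q: 1165 (inert)

274 kmol/h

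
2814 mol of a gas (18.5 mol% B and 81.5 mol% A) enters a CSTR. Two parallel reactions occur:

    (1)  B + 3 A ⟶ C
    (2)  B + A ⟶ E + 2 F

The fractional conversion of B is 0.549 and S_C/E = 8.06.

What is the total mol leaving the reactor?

Conversion of B: B consumed = 0.549 × 520.6 = 285.8 mol = 1ξ₁ + 1ξ₂.
Selectivity: 1ξ₁ / (1ξ₂) = 8.06 → ξ₁ = 8.06 ξ₂.
Substitute: (1·8.06 + 1) ξ₂ = 285.8 → ξ₂ = 31.55 mol, ξ₁ = 254.3 mol.
Outlet amounts (n = n₀ + Σ ν·ξ):
  B: 520.6 − 1(254.3) − 1(31.55) = 234.8
  A: 2293 − 3(254.3) − 1(31.55) = 1499
  C: 0 + 1(254.3) = 254.3
  E: 0 + 1(31.55) = 31.55
  F: 0 + 2(31.55) = 63.09
Total out = 234.8 + 1499 + 254.3 + 31.55 + 63.09 = 2083 mol.

2080 mol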